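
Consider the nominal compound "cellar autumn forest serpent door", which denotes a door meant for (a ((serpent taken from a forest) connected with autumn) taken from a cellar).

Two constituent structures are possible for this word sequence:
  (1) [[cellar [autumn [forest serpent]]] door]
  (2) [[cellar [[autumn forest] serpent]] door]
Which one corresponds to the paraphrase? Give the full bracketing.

[[cellar [autumn [forest serpent]]] door]

The paraphrase's head is the "door" part ("door"); its modifier is "cellar autumn forest serpent".
That top-level split, carried through the inner groups, gives [[cellar [autumn [forest serpent]]] door].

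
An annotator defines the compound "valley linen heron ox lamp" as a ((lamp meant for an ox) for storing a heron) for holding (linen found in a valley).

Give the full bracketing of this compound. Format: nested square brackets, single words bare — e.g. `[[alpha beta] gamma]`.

[[valley linen] [heron [ox lamp]]]

At the top level: head "lamp" (specifically "heron ox lamp"); modifier "valley linen".
Within "valley linen", the head is "linen" and the modifier is "valley".
Within "heron ox lamp", the head is "lamp" (specifically "ox lamp") and the modifier is "heron".
Within "ox lamp", the head is "lamp" and the modifier is "ox".
Putting it together: [[valley linen] [heron [ox lamp]]].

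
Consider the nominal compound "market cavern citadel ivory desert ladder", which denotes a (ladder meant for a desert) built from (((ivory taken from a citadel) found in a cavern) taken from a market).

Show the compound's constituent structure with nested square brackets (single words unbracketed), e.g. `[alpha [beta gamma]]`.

[[market [cavern [citadel ivory]]] [desert ladder]]

Overall it is a kind of ladder (specifically "desert ladder"); the modifier is "market cavern citadel ivory".
"market cavern citadel ivory" → head "ivory" (specifically "cavern citadel ivory"), modifier "market".
"cavern citadel ivory" → head "ivory" (specifically "citadel ivory"), modifier "cavern".
"citadel ivory" → head "ivory", modifier "citadel".
"desert ladder" → head "ladder", modifier "desert".
So the structure is [[market [cavern [citadel ivory]]] [desert ladder]].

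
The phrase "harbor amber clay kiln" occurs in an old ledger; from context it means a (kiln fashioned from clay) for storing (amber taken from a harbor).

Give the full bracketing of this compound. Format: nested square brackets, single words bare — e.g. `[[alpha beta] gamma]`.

At the top level: head "kiln" (specifically "clay kiln"); modifier "harbor amber".
"harbor amber" → head "amber", modifier "harbor".
"clay kiln" → head "kiln", modifier "clay".
Putting it together: [[harbor amber] [clay kiln]].

[[harbor amber] [clay kiln]]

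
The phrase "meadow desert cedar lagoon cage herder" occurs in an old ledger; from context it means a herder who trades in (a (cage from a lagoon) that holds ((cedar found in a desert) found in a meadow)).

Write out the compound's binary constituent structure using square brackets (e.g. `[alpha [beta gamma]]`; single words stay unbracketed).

[[[meadow [desert cedar]] [lagoon cage]] herder]

The outermost head in the paraphrase is "herder", modified by "meadow desert cedar lagoon cage".
Within "meadow desert cedar lagoon cage", the head is "cage" (specifically "lagoon cage") and the modifier is "meadow desert cedar".
Within "meadow desert cedar", the head is "cedar" (specifically "desert cedar") and the modifier is "meadow".
Within "desert cedar", the head is "cedar" and the modifier is "desert".
Within "lagoon cage", the head is "cage" and the modifier is "lagoon".
Putting it together: [[[meadow [desert cedar]] [lagoon cage]] herder].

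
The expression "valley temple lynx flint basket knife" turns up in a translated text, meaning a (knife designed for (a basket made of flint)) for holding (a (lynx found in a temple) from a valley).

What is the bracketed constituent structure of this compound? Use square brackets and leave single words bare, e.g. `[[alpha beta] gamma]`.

[[valley [temple lynx]] [[flint basket] knife]]

Whole compound: head "knife" (specifically "flint basket knife"), modifier "valley temple lynx".
Within "valley temple lynx", the head is "lynx" (specifically "temple lynx") and the modifier is "valley".
Within "temple lynx", the head is "lynx" and the modifier is "temple".
Within "flint basket knife", the head is "knife" and the modifier is "flint basket".
Within "flint basket", the head is "basket" and the modifier is "flint".
Assembled: [[valley [temple lynx]] [[flint basket] knife]].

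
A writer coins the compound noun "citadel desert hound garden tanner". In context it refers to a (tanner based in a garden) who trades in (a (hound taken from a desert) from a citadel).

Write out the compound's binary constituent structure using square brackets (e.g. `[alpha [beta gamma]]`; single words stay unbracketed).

Whole compound: head "tanner" (specifically "garden tanner"), modifier "citadel desert hound".
Inside "citadel desert hound": head "hound" (specifically "desert hound"), modifier "citadel".
Inside "desert hound": head "hound", modifier "desert".
Inside "garden tanner": head "tanner", modifier "garden".
Putting it together: [[citadel [desert hound]] [garden tanner]].

[[citadel [desert hound]] [garden tanner]]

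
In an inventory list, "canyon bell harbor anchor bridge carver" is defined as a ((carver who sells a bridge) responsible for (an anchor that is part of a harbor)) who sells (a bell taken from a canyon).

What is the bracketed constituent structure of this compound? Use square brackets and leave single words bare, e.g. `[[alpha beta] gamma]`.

Overall it is a kind of carver (specifically "harbor anchor bridge carver"); the modifier is "canyon bell".
Inside "canyon bell": head "bell", modifier "canyon".
Inside "harbor anchor bridge carver": head "carver" (specifically "bridge carver"), modifier "harbor anchor".
Inside "harbor anchor": head "anchor", modifier "harbor".
Inside "bridge carver": head "carver", modifier "bridge".
Assembled: [[canyon bell] [[harbor anchor] [bridge carver]]].

[[canyon bell] [[harbor anchor] [bridge carver]]]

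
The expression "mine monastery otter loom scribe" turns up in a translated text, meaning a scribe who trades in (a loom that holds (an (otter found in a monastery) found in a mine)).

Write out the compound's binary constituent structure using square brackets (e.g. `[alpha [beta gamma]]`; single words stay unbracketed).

[[[mine [monastery otter]] loom] scribe]

The outermost head in the paraphrase is "scribe", modified by "mine monastery otter loom".
Inside "mine monastery otter loom": head "loom", modifier "mine monastery otter".
Inside "mine monastery otter": head "otter" (specifically "monastery otter"), modifier "mine".
Inside "monastery otter": head "otter", modifier "monastery".
So the structure is [[[mine [monastery otter]] loom] scribe].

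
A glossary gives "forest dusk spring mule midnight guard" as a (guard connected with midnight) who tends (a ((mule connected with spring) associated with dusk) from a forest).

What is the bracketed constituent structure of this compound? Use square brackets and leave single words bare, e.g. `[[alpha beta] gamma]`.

Whole compound: head "guard" (specifically "midnight guard"), modifier "forest dusk spring mule".
Within "forest dusk spring mule", the head is "mule" (specifically "dusk spring mule") and the modifier is "forest".
Within "dusk spring mule", the head is "mule" (specifically "spring mule") and the modifier is "dusk".
Within "spring mule", the head is "mule" and the modifier is "spring".
Within "midnight guard", the head is "guard" and the modifier is "midnight".
Assembled: [[forest [dusk [spring mule]]] [midnight guard]].

[[forest [dusk [spring mule]]] [midnight guard]]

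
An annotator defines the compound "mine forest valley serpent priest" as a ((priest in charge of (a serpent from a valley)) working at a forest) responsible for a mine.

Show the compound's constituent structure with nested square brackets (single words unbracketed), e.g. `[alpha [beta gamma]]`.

[mine [forest [[valley serpent] priest]]]

At the top level: head "priest" (specifically "forest valley serpent priest"); modifier "mine".
Inside "forest valley serpent priest": head "priest" (specifically "valley serpent priest"), modifier "forest".
Inside "valley serpent priest": head "priest", modifier "valley serpent".
Inside "valley serpent": head "serpent", modifier "valley".
Putting it together: [mine [forest [[valley serpent] priest]]].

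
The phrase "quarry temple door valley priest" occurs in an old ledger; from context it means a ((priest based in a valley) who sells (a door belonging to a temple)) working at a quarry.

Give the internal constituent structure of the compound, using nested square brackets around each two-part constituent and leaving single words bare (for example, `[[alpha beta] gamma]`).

The outermost head in the paraphrase is "priest" (specifically "temple door valley priest"), modified by "quarry".
"temple door valley priest" → head "priest" (specifically "valley priest"), modifier "temple door".
"temple door" → head "door", modifier "temple".
"valley priest" → head "priest", modifier "valley".
So the structure is [quarry [[temple door] [valley priest]]].

[quarry [[temple door] [valley priest]]]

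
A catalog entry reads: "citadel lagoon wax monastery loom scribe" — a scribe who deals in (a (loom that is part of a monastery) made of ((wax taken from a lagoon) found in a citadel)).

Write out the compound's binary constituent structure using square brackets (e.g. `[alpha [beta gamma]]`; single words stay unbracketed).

The outermost head in the paraphrase is "scribe", modified by "citadel lagoon wax monastery loom".
"citadel lagoon wax monastery loom" → head "loom" (specifically "monastery loom"), modifier "citadel lagoon wax".
"citadel lagoon wax" → head "wax" (specifically "lagoon wax"), modifier "citadel".
"lagoon wax" → head "wax", modifier "lagoon".
"monastery loom" → head "loom", modifier "monastery".
Assembled: [[[citadel [lagoon wax]] [monastery loom]] scribe].

[[[citadel [lagoon wax]] [monastery loom]] scribe]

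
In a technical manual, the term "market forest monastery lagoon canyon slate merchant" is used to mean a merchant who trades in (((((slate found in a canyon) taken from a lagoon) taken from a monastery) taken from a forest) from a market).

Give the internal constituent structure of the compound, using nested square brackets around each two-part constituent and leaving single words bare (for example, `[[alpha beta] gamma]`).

At the top level: head "merchant"; modifier "market forest monastery lagoon canyon slate".
Within "market forest monastery lagoon canyon slate", the head is "slate" (specifically "forest monastery lagoon canyon slate") and the modifier is "market".
Within "forest monastery lagoon canyon slate", the head is "slate" (specifically "monastery lagoon canyon slate") and the modifier is "forest".
Within "monastery lagoon canyon slate", the head is "slate" (specifically "lagoon canyon slate") and the modifier is "monastery".
Within "lagoon canyon slate", the head is "slate" (specifically "canyon slate") and the modifier is "lagoon".
Within "canyon slate", the head is "slate" and the modifier is "canyon".
So the structure is [[market [forest [monastery [lagoon [canyon slate]]]]] merchant].

[[market [forest [monastery [lagoon [canyon slate]]]]] merchant]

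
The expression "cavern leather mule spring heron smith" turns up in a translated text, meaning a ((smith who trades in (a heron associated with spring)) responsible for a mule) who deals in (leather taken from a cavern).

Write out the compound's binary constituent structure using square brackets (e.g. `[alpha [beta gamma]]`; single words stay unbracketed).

[[cavern leather] [mule [[spring heron] smith]]]

Whole compound: head "smith" (specifically "mule spring heron smith"), modifier "cavern leather".
Inside "cavern leather": head "leather", modifier "cavern".
Inside "mule spring heron smith": head "smith" (specifically "spring heron smith"), modifier "mule".
Inside "spring heron smith": head "smith", modifier "spring heron".
Inside "spring heron": head "heron", modifier "spring".
Putting it together: [[cavern leather] [mule [[spring heron] smith]]].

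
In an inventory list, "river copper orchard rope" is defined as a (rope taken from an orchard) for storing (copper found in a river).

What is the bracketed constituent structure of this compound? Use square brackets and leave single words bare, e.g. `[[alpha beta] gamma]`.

Whole compound: head "rope" (specifically "orchard rope"), modifier "river copper".
"river copper" → head "copper", modifier "river".
"orchard rope" → head "rope", modifier "orchard".
So the structure is [[river copper] [orchard rope]].

[[river copper] [orchard rope]]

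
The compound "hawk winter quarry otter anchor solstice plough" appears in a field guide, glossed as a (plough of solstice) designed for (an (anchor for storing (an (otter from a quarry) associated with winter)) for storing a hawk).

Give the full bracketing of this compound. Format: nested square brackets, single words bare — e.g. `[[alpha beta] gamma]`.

Overall it is a kind of plough (specifically "solstice plough"); the modifier is "hawk winter quarry otter anchor".
"hawk winter quarry otter anchor" → head "anchor" (specifically "winter quarry otter anchor"), modifier "hawk".
"winter quarry otter anchor" → head "anchor", modifier "winter quarry otter".
"winter quarry otter" → head "otter" (specifically "quarry otter"), modifier "winter".
"quarry otter" → head "otter", modifier "quarry".
"solstice plough" → head "plough", modifier "solstice".
Assembled: [[hawk [[winter [quarry otter]] anchor]] [solstice plough]].

[[hawk [[winter [quarry otter]] anchor]] [solstice plough]]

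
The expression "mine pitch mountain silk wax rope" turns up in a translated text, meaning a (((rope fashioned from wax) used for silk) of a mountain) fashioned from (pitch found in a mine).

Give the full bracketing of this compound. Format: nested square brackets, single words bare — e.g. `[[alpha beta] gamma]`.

The outermost head in the paraphrase is "rope" (specifically "mountain silk wax rope"), modified by "mine pitch".
"mine pitch" → head "pitch", modifier "mine".
"mountain silk wax rope" → head "rope" (specifically "silk wax rope"), modifier "mountain".
"silk wax rope" → head "rope" (specifically "wax rope"), modifier "silk".
"wax rope" → head "rope", modifier "wax".
Assembled: [[mine pitch] [mountain [silk [wax rope]]]].

[[mine pitch] [mountain [silk [wax rope]]]]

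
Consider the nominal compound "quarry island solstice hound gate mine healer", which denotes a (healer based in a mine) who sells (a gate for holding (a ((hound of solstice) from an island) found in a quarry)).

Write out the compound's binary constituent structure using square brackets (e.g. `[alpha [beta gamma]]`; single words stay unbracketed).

The outermost head in the paraphrase is "healer" (specifically "mine healer"), modified by "quarry island solstice hound gate".
"quarry island solstice hound gate" → head "gate", modifier "quarry island solstice hound".
"quarry island solstice hound" → head "hound" (specifically "island solstice hound"), modifier "quarry".
"island solstice hound" → head "hound" (specifically "solstice hound"), modifier "island".
"solstice hound" → head "hound", modifier "solstice".
"mine healer" → head "healer", modifier "mine".
Putting it together: [[[quarry [island [solstice hound]]] gate] [mine healer]].

[[[quarry [island [solstice hound]]] gate] [mine healer]]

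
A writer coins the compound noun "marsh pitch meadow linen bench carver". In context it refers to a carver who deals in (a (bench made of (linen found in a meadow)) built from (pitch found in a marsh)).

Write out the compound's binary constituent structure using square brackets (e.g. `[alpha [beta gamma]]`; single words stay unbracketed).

[[[marsh pitch] [[meadow linen] bench]] carver]

Overall it is a kind of carver; the modifier is "marsh pitch meadow linen bench".
Within "marsh pitch meadow linen bench", the head is "bench" (specifically "meadow linen bench") and the modifier is "marsh pitch".
Within "marsh pitch", the head is "pitch" and the modifier is "marsh".
Within "meadow linen bench", the head is "bench" and the modifier is "meadow linen".
Within "meadow linen", the head is "linen" and the modifier is "meadow".
So the structure is [[[marsh pitch] [[meadow linen] bench]] carver].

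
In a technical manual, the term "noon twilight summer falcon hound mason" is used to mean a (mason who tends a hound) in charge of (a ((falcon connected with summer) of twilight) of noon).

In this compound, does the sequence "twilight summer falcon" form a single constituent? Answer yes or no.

yes

The paraphrase groups the words so that "twilight summer falcon" is one unit: it corresponds to a single parenthesized sub-phrase.
The full structure is [[noon [twilight [summer falcon]]] [hound mason]], in which [twilight summer falcon] is a constituent.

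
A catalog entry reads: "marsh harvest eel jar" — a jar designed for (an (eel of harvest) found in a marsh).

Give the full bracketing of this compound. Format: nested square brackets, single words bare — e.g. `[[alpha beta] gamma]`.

[[marsh [harvest eel]] jar]

Overall it is a kind of jar; the modifier is "marsh harvest eel".
"marsh harvest eel" → head "eel" (specifically "harvest eel"), modifier "marsh".
"harvest eel" → head "eel", modifier "harvest".
Assembled: [[marsh [harvest eel]] jar].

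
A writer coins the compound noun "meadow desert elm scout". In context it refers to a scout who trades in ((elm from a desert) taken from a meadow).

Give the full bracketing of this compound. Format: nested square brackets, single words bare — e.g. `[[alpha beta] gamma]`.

The outermost head in the paraphrase is "scout", modified by "meadow desert elm".
Within "meadow desert elm", the head is "elm" (specifically "desert elm") and the modifier is "meadow".
Within "desert elm", the head is "elm" and the modifier is "desert".
So the structure is [[meadow [desert elm]] scout].

[[meadow [desert elm]] scout]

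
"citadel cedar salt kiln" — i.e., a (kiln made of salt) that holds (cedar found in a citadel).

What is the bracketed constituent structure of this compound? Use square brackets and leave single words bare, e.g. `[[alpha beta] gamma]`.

Whole compound: head "kiln" (specifically "salt kiln"), modifier "citadel cedar".
Inside "citadel cedar": head "cedar", modifier "citadel".
Inside "salt kiln": head "kiln", modifier "salt".
Putting it together: [[citadel cedar] [salt kiln]].

[[citadel cedar] [salt kiln]]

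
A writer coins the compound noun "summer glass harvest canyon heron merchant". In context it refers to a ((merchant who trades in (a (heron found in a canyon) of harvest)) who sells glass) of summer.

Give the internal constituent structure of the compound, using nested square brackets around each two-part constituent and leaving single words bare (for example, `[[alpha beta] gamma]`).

[summer [glass [[harvest [canyon heron]] merchant]]]

The outermost head in the paraphrase is "merchant" (specifically "glass harvest canyon heron merchant"), modified by "summer".
Inside "glass harvest canyon heron merchant": head "merchant" (specifically "harvest canyon heron merchant"), modifier "glass".
Inside "harvest canyon heron merchant": head "merchant", modifier "harvest canyon heron".
Inside "harvest canyon heron": head "heron" (specifically "canyon heron"), modifier "harvest".
Inside "canyon heron": head "heron", modifier "canyon".
Assembled: [summer [glass [[harvest [canyon heron]] merchant]]].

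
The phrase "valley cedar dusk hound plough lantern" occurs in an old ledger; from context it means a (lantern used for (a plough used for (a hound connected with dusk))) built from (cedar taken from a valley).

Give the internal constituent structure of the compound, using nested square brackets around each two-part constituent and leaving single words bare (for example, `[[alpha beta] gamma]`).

[[valley cedar] [[[dusk hound] plough] lantern]]

Whole compound: head "lantern" (specifically "dusk hound plough lantern"), modifier "valley cedar".
Within "valley cedar", the head is "cedar" and the modifier is "valley".
Within "dusk hound plough lantern", the head is "lantern" and the modifier is "dusk hound plough".
Within "dusk hound plough", the head is "plough" and the modifier is "dusk hound".
Within "dusk hound", the head is "hound" and the modifier is "dusk".
So the structure is [[valley cedar] [[[dusk hound] plough] lantern]].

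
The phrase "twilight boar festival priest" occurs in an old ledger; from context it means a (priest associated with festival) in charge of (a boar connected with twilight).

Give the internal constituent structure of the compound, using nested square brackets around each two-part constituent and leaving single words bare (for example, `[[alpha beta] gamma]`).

Overall it is a kind of priest (specifically "festival priest"); the modifier is "twilight boar".
"twilight boar" → head "boar", modifier "twilight".
"festival priest" → head "priest", modifier "festival".
Assembled: [[twilight boar] [festival priest]].

[[twilight boar] [festival priest]]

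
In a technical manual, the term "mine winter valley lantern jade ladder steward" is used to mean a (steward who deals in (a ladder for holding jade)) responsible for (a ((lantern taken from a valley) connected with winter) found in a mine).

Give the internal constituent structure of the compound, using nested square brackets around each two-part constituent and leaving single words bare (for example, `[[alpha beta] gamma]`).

[[mine [winter [valley lantern]]] [[jade ladder] steward]]

At the top level: head "steward" (specifically "jade ladder steward"); modifier "mine winter valley lantern".
"mine winter valley lantern" → head "lantern" (specifically "winter valley lantern"), modifier "mine".
"winter valley lantern" → head "lantern" (specifically "valley lantern"), modifier "winter".
"valley lantern" → head "lantern", modifier "valley".
"jade ladder steward" → head "steward", modifier "jade ladder".
"jade ladder" → head "ladder", modifier "jade".
Assembled: [[mine [winter [valley lantern]]] [[jade ladder] steward]].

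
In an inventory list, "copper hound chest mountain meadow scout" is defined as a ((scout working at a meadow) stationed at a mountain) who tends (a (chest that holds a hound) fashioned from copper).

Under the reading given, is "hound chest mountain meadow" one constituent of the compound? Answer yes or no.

no

The top-level split is [copper hound chest] [mountain meadow scout]; the full structure is [[copper [hound chest]] [mountain [meadow scout]]].
"hound chest mountain meadow" straddles a constituent boundary, so it is not a single unit.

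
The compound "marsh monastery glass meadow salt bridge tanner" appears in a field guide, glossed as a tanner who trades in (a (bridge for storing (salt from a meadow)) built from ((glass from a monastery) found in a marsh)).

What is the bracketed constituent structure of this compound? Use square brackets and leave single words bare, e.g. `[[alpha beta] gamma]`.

[[[marsh [monastery glass]] [[meadow salt] bridge]] tanner]

Overall it is a kind of tanner; the modifier is "marsh monastery glass meadow salt bridge".
Within "marsh monastery glass meadow salt bridge", the head is "bridge" (specifically "meadow salt bridge") and the modifier is "marsh monastery glass".
Within "marsh monastery glass", the head is "glass" (specifically "monastery glass") and the modifier is "marsh".
Within "monastery glass", the head is "glass" and the modifier is "monastery".
Within "meadow salt bridge", the head is "bridge" and the modifier is "meadow salt".
Within "meadow salt", the head is "salt" and the modifier is "meadow".
So the structure is [[[marsh [monastery glass]] [[meadow salt] bridge]] tanner].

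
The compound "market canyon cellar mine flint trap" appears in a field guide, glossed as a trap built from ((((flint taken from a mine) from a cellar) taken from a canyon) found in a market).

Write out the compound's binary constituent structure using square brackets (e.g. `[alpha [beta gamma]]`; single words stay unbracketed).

Overall it is a kind of trap; the modifier is "market canyon cellar mine flint".
Within "market canyon cellar mine flint", the head is "flint" (specifically "canyon cellar mine flint") and the modifier is "market".
Within "canyon cellar mine flint", the head is "flint" (specifically "cellar mine flint") and the modifier is "canyon".
Within "cellar mine flint", the head is "flint" (specifically "mine flint") and the modifier is "cellar".
Within "mine flint", the head is "flint" and the modifier is "mine".
Assembled: [[market [canyon [cellar [mine flint]]]] trap].

[[market [canyon [cellar [mine flint]]]] trap]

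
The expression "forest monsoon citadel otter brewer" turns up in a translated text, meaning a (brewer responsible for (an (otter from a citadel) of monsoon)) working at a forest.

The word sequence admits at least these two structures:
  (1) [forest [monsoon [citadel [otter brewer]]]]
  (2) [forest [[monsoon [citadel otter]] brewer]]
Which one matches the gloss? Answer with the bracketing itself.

The paraphrase's head is the "brewer" part ("monsoon citadel otter brewer"); its modifier is "forest".
That top-level split, carried through the inner groups, gives [forest [[monsoon [citadel otter]] brewer]].

[forest [[monsoon [citadel otter]] brewer]]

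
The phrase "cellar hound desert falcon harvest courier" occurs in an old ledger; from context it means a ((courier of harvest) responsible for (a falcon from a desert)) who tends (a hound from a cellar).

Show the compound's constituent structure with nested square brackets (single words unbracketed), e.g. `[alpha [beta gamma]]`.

[[cellar hound] [[desert falcon] [harvest courier]]]

At the top level: head "courier" (specifically "desert falcon harvest courier"); modifier "cellar hound".
Within "cellar hound", the head is "hound" and the modifier is "cellar".
Within "desert falcon harvest courier", the head is "courier" (specifically "harvest courier") and the modifier is "desert falcon".
Within "desert falcon", the head is "falcon" and the modifier is "desert".
Within "harvest courier", the head is "courier" and the modifier is "harvest".
Putting it together: [[cellar hound] [[desert falcon] [harvest courier]]].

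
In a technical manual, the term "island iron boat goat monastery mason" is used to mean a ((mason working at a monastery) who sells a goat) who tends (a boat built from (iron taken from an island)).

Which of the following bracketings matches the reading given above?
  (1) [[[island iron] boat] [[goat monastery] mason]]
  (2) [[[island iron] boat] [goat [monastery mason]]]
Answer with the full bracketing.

[[[island iron] boat] [goat [monastery mason]]]

The paraphrase's head is the "mason" part ("goat monastery mason"); its modifier is "island iron boat".
That top-level split, carried through the inner groups, gives [[[island iron] boat] [goat [monastery mason]]].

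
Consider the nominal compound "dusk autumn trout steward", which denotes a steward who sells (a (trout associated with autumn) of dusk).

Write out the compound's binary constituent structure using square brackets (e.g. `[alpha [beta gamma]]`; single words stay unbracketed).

Whole compound: head "steward", modifier "dusk autumn trout".
Within "dusk autumn trout", the head is "trout" (specifically "autumn trout") and the modifier is "dusk".
Within "autumn trout", the head is "trout" and the modifier is "autumn".
Assembled: [[dusk [autumn trout]] steward].

[[dusk [autumn trout]] steward]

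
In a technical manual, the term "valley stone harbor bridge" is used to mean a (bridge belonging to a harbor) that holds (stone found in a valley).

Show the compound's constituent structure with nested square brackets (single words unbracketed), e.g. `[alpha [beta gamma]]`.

The outermost head in the paraphrase is "bridge" (specifically "harbor bridge"), modified by "valley stone".
Within "valley stone", the head is "stone" and the modifier is "valley".
Within "harbor bridge", the head is "bridge" and the modifier is "harbor".
Putting it together: [[valley stone] [harbor bridge]].

[[valley stone] [harbor bridge]]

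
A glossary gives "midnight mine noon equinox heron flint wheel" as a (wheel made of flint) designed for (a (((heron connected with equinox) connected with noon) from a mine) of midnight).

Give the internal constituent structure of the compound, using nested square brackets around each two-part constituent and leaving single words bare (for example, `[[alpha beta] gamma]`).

At the top level: head "wheel" (specifically "flint wheel"); modifier "midnight mine noon equinox heron".
Within "midnight mine noon equinox heron", the head is "heron" (specifically "mine noon equinox heron") and the modifier is "midnight".
Within "mine noon equinox heron", the head is "heron" (specifically "noon equinox heron") and the modifier is "mine".
Within "noon equinox heron", the head is "heron" (specifically "equinox heron") and the modifier is "noon".
Within "equinox heron", the head is "heron" and the modifier is "equinox".
Within "flint wheel", the head is "wheel" and the modifier is "flint".
Putting it together: [[midnight [mine [noon [equinox heron]]]] [flint wheel]].

[[midnight [mine [noon [equinox heron]]]] [flint wheel]]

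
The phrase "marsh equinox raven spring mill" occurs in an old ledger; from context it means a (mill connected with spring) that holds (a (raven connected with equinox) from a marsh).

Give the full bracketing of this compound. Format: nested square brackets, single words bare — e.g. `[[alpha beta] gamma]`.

Overall it is a kind of mill (specifically "spring mill"); the modifier is "marsh equinox raven".
Inside "marsh equinox raven": head "raven" (specifically "equinox raven"), modifier "marsh".
Inside "equinox raven": head "raven", modifier "equinox".
Inside "spring mill": head "mill", modifier "spring".
So the structure is [[marsh [equinox raven]] [spring mill]].

[[marsh [equinox raven]] [spring mill]]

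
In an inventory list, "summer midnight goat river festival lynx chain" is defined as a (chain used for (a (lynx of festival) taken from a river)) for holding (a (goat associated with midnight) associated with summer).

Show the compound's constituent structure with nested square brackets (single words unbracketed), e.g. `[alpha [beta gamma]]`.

[[summer [midnight goat]] [[river [festival lynx]] chain]]

At the top level: head "chain" (specifically "river festival lynx chain"); modifier "summer midnight goat".
Within "summer midnight goat", the head is "goat" (specifically "midnight goat") and the modifier is "summer".
Within "midnight goat", the head is "goat" and the modifier is "midnight".
Within "river festival lynx chain", the head is "chain" and the modifier is "river festival lynx".
Within "river festival lynx", the head is "lynx" (specifically "festival lynx") and the modifier is "river".
Within "festival lynx", the head is "lynx" and the modifier is "festival".
Assembled: [[summer [midnight goat]] [[river [festival lynx]] chain]].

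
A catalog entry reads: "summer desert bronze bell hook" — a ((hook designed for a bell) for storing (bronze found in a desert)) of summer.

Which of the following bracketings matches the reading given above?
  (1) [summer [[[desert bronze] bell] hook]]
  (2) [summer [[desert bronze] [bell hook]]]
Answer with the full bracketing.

[summer [[desert bronze] [bell hook]]]

The paraphrase's head is the "hook" part ("desert bronze bell hook"); its modifier is "summer".
That top-level split, carried through the inner groups, gives [summer [[desert bronze] [bell hook]]].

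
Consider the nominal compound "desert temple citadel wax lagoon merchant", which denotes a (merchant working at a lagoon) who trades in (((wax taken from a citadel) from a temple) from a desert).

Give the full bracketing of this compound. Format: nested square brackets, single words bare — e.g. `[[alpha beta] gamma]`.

[[desert [temple [citadel wax]]] [lagoon merchant]]

At the top level: head "merchant" (specifically "lagoon merchant"); modifier "desert temple citadel wax".
Inside "desert temple citadel wax": head "wax" (specifically "temple citadel wax"), modifier "desert".
Inside "temple citadel wax": head "wax" (specifically "citadel wax"), modifier "temple".
Inside "citadel wax": head "wax", modifier "citadel".
Inside "lagoon merchant": head "merchant", modifier "lagoon".
So the structure is [[desert [temple [citadel wax]]] [lagoon merchant]].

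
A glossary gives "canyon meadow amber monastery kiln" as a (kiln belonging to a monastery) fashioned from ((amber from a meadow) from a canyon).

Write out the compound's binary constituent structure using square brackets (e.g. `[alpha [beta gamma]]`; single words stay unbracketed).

Overall it is a kind of kiln (specifically "monastery kiln"); the modifier is "canyon meadow amber".
Inside "canyon meadow amber": head "amber" (specifically "meadow amber"), modifier "canyon".
Inside "meadow amber": head "amber", modifier "meadow".
Inside "monastery kiln": head "kiln", modifier "monastery".
Assembled: [[canyon [meadow amber]] [monastery kiln]].

[[canyon [meadow amber]] [monastery kiln]]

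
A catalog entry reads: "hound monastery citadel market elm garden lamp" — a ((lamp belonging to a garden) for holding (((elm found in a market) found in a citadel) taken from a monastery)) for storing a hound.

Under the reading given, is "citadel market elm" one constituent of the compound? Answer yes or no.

The paraphrase groups the words so that "citadel market elm" is one unit: it corresponds to a single parenthesized sub-phrase.
The full structure is [hound [[monastery [citadel [market elm]]] [garden lamp]]], in which [citadel market elm] is a constituent.

yes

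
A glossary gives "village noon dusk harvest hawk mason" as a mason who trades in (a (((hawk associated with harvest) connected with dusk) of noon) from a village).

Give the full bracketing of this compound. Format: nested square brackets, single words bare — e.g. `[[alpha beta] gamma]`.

[[village [noon [dusk [harvest hawk]]]] mason]

The outermost head in the paraphrase is "mason", modified by "village noon dusk harvest hawk".
Inside "village noon dusk harvest hawk": head "hawk" (specifically "noon dusk harvest hawk"), modifier "village".
Inside "noon dusk harvest hawk": head "hawk" (specifically "dusk harvest hawk"), modifier "noon".
Inside "dusk harvest hawk": head "hawk" (specifically "harvest hawk"), modifier "dusk".
Inside "harvest hawk": head "hawk", modifier "harvest".
Assembled: [[village [noon [dusk [harvest hawk]]]] mason].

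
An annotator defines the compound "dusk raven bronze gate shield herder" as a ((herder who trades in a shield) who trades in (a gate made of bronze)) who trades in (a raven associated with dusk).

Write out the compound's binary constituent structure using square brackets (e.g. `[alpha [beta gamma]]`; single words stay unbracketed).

At the top level: head "herder" (specifically "bronze gate shield herder"); modifier "dusk raven".
Inside "dusk raven": head "raven", modifier "dusk".
Inside "bronze gate shield herder": head "herder" (specifically "shield herder"), modifier "bronze gate".
Inside "bronze gate": head "gate", modifier "bronze".
Inside "shield herder": head "herder", modifier "shield".
Assembled: [[dusk raven] [[bronze gate] [shield herder]]].

[[dusk raven] [[bronze gate] [shield herder]]]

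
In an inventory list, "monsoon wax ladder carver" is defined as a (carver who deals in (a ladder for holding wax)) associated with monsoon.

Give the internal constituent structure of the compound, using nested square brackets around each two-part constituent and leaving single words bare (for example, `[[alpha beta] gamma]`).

The outermost head in the paraphrase is "carver" (specifically "wax ladder carver"), modified by "monsoon".
Inside "wax ladder carver": head "carver", modifier "wax ladder".
Inside "wax ladder": head "ladder", modifier "wax".
So the structure is [monsoon [[wax ladder] carver]].

[monsoon [[wax ladder] carver]]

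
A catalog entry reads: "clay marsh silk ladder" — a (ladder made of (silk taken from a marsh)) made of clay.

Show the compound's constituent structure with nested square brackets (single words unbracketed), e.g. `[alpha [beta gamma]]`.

Whole compound: head "ladder" (specifically "marsh silk ladder"), modifier "clay".
"marsh silk ladder" → head "ladder", modifier "marsh silk".
"marsh silk" → head "silk", modifier "marsh".
So the structure is [clay [[marsh silk] ladder]].

[clay [[marsh silk] ladder]]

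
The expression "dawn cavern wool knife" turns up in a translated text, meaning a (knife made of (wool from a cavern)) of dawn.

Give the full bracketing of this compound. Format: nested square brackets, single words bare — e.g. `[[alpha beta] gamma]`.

Overall it is a kind of knife (specifically "cavern wool knife"); the modifier is "dawn".
"cavern wool knife" → head "knife", modifier "cavern wool".
"cavern wool" → head "wool", modifier "cavern".
Putting it together: [dawn [[cavern wool] knife]].

[dawn [[cavern wool] knife]]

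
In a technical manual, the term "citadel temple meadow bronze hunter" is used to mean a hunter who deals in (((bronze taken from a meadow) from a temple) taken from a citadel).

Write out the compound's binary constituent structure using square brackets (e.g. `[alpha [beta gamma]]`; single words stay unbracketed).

[[citadel [temple [meadow bronze]]] hunter]

The outermost head in the paraphrase is "hunter", modified by "citadel temple meadow bronze".
Inside "citadel temple meadow bronze": head "bronze" (specifically "temple meadow bronze"), modifier "citadel".
Inside "temple meadow bronze": head "bronze" (specifically "meadow bronze"), modifier "temple".
Inside "meadow bronze": head "bronze", modifier "meadow".
Putting it together: [[citadel [temple [meadow bronze]]] hunter].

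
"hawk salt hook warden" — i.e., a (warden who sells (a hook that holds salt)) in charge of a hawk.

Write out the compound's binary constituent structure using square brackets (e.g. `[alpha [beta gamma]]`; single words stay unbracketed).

At the top level: head "warden" (specifically "salt hook warden"); modifier "hawk".
"salt hook warden" → head "warden", modifier "salt hook".
"salt hook" → head "hook", modifier "salt".
Assembled: [hawk [[salt hook] warden]].

[hawk [[salt hook] warden]]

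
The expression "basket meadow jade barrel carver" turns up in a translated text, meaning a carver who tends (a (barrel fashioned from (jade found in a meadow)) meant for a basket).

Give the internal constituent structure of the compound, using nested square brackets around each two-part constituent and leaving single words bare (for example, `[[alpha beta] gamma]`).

Whole compound: head "carver", modifier "basket meadow jade barrel".
Inside "basket meadow jade barrel": head "barrel" (specifically "meadow jade barrel"), modifier "basket".
Inside "meadow jade barrel": head "barrel", modifier "meadow jade".
Inside "meadow jade": head "jade", modifier "meadow".
So the structure is [[basket [[meadow jade] barrel]] carver].

[[basket [[meadow jade] barrel]] carver]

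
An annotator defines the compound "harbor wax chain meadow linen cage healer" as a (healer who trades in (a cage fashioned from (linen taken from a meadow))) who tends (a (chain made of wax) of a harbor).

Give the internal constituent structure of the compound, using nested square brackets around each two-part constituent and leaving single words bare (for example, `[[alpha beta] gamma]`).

The outermost head in the paraphrase is "healer" (specifically "meadow linen cage healer"), modified by "harbor wax chain".
Within "harbor wax chain", the head is "chain" (specifically "wax chain") and the modifier is "harbor".
Within "wax chain", the head is "chain" and the modifier is "wax".
Within "meadow linen cage healer", the head is "healer" and the modifier is "meadow linen cage".
Within "meadow linen cage", the head is "cage" and the modifier is "meadow linen".
Within "meadow linen", the head is "linen" and the modifier is "meadow".
So the structure is [[harbor [wax chain]] [[[meadow linen] cage] healer]].

[[harbor [wax chain]] [[[meadow linen] cage] healer]]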